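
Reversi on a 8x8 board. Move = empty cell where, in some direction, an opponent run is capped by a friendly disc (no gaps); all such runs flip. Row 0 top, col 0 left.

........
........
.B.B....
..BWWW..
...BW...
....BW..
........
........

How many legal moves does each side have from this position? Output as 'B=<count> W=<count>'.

Answer: B=5 W=7

Derivation:
-- B to move --
(2,2): no bracket -> illegal
(2,4): flips 2 -> legal
(2,5): flips 1 -> legal
(2,6): no bracket -> illegal
(3,6): flips 3 -> legal
(4,2): no bracket -> illegal
(4,5): flips 2 -> legal
(4,6): no bracket -> illegal
(5,3): no bracket -> illegal
(5,6): flips 1 -> legal
(6,4): no bracket -> illegal
(6,5): no bracket -> illegal
(6,6): no bracket -> illegal
B mobility = 5
-- W to move --
(1,0): no bracket -> illegal
(1,1): no bracket -> illegal
(1,2): flips 1 -> legal
(1,3): flips 1 -> legal
(1,4): no bracket -> illegal
(2,0): no bracket -> illegal
(2,2): no bracket -> illegal
(2,4): no bracket -> illegal
(3,0): no bracket -> illegal
(3,1): flips 1 -> legal
(4,1): no bracket -> illegal
(4,2): flips 1 -> legal
(4,5): no bracket -> illegal
(5,2): flips 1 -> legal
(5,3): flips 2 -> legal
(6,3): no bracket -> illegal
(6,4): flips 1 -> legal
(6,5): no bracket -> illegal
W mobility = 7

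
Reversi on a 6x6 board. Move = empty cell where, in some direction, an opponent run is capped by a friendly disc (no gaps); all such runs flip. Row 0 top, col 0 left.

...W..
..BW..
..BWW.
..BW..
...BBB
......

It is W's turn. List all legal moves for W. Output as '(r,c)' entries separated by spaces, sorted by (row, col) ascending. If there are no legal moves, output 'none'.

Answer: (0,1) (1,1) (2,1) (3,1) (4,1) (5,3) (5,5)

Derivation:
(0,1): flips 1 -> legal
(0,2): no bracket -> illegal
(1,1): flips 2 -> legal
(2,1): flips 2 -> legal
(3,1): flips 2 -> legal
(3,4): no bracket -> illegal
(3,5): no bracket -> illegal
(4,1): flips 1 -> legal
(4,2): no bracket -> illegal
(5,2): no bracket -> illegal
(5,3): flips 1 -> legal
(5,4): no bracket -> illegal
(5,5): flips 1 -> legal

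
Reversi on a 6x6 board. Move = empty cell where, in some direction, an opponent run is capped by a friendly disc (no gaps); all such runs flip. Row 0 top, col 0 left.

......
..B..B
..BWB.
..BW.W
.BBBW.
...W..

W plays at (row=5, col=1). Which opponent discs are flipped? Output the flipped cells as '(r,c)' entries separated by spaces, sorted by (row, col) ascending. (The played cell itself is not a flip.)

Dir NW: first cell '.' (not opp) -> no flip
Dir N: opp run (4,1), next='.' -> no flip
Dir NE: opp run (4,2) capped by W -> flip
Dir W: first cell '.' (not opp) -> no flip
Dir E: first cell '.' (not opp) -> no flip
Dir SW: edge -> no flip
Dir S: edge -> no flip
Dir SE: edge -> no flip

Answer: (4,2)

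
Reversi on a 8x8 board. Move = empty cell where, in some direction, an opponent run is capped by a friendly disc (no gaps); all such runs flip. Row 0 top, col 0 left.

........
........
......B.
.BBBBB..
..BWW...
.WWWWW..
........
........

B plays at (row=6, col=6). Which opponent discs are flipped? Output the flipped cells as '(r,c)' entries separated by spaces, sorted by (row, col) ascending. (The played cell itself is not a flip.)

Answer: (4,4) (5,5)

Derivation:
Dir NW: opp run (5,5) (4,4) capped by B -> flip
Dir N: first cell '.' (not opp) -> no flip
Dir NE: first cell '.' (not opp) -> no flip
Dir W: first cell '.' (not opp) -> no flip
Dir E: first cell '.' (not opp) -> no flip
Dir SW: first cell '.' (not opp) -> no flip
Dir S: first cell '.' (not opp) -> no flip
Dir SE: first cell '.' (not opp) -> no flip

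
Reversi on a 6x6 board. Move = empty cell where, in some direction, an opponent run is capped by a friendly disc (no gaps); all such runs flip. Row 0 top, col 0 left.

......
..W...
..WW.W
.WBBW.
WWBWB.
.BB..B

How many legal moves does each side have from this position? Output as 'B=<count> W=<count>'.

-- B to move --
(0,1): no bracket -> illegal
(0,2): flips 2 -> legal
(0,3): no bracket -> illegal
(1,1): flips 1 -> legal
(1,3): flips 1 -> legal
(1,4): flips 1 -> legal
(1,5): no bracket -> illegal
(2,0): flips 1 -> legal
(2,1): flips 2 -> legal
(2,4): flips 1 -> legal
(3,0): flips 2 -> legal
(3,5): flips 1 -> legal
(4,5): no bracket -> illegal
(5,0): flips 1 -> legal
(5,3): flips 1 -> legal
(5,4): flips 1 -> legal
B mobility = 12
-- W to move --
(2,1): flips 1 -> legal
(2,4): no bracket -> illegal
(3,5): no bracket -> illegal
(4,5): flips 1 -> legal
(5,0): no bracket -> illegal
(5,3): flips 1 -> legal
(5,4): flips 1 -> legal
W mobility = 4

Answer: B=12 W=4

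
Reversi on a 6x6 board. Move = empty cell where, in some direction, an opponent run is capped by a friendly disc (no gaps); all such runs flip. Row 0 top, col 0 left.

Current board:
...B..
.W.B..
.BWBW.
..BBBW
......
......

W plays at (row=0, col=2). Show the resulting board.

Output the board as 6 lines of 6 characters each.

Place W at (0,2); scan 8 dirs for brackets.
Dir NW: edge -> no flip
Dir N: edge -> no flip
Dir NE: edge -> no flip
Dir W: first cell '.' (not opp) -> no flip
Dir E: opp run (0,3), next='.' -> no flip
Dir SW: first cell 'W' (not opp) -> no flip
Dir S: first cell '.' (not opp) -> no flip
Dir SE: opp run (1,3) capped by W -> flip
All flips: (1,3)

Answer: ..WB..
.W.W..
.BWBW.
..BBBW
......
......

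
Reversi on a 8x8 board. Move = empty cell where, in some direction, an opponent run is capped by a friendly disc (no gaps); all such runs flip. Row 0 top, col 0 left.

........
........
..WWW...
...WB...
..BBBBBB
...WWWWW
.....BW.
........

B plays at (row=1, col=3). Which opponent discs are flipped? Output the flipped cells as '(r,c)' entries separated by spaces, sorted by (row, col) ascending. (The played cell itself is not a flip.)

Dir NW: first cell '.' (not opp) -> no flip
Dir N: first cell '.' (not opp) -> no flip
Dir NE: first cell '.' (not opp) -> no flip
Dir W: first cell '.' (not opp) -> no flip
Dir E: first cell '.' (not opp) -> no flip
Dir SW: opp run (2,2), next='.' -> no flip
Dir S: opp run (2,3) (3,3) capped by B -> flip
Dir SE: opp run (2,4), next='.' -> no flip

Answer: (2,3) (3,3)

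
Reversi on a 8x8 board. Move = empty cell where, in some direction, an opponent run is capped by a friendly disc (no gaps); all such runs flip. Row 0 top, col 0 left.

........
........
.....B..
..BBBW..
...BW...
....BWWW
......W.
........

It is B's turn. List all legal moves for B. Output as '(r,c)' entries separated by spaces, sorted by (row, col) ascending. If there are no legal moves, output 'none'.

(2,4): no bracket -> illegal
(2,6): no bracket -> illegal
(3,6): flips 1 -> legal
(4,5): flips 2 -> legal
(4,6): no bracket -> illegal
(4,7): no bracket -> illegal
(5,3): no bracket -> illegal
(6,4): no bracket -> illegal
(6,5): no bracket -> illegal
(6,7): no bracket -> illegal
(7,5): no bracket -> illegal
(7,6): no bracket -> illegal
(7,7): flips 3 -> legal

Answer: (3,6) (4,5) (7,7)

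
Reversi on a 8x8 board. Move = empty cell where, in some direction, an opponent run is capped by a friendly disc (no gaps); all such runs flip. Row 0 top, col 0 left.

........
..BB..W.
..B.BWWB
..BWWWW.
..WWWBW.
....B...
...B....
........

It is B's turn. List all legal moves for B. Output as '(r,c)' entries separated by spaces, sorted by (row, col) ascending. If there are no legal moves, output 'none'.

(0,5): flips 1 -> legal
(0,6): no bracket -> illegal
(0,7): no bracket -> illegal
(1,4): no bracket -> illegal
(1,5): flips 2 -> legal
(1,7): no bracket -> illegal
(2,3): flips 1 -> legal
(3,1): no bracket -> illegal
(3,7): flips 4 -> legal
(4,1): flips 3 -> legal
(4,7): flips 1 -> legal
(5,1): flips 2 -> legal
(5,2): flips 1 -> legal
(5,3): no bracket -> illegal
(5,5): flips 2 -> legal
(5,6): no bracket -> illegal
(5,7): flips 2 -> legal

Answer: (0,5) (1,5) (2,3) (3,7) (4,1) (4,7) (5,1) (5,2) (5,5) (5,7)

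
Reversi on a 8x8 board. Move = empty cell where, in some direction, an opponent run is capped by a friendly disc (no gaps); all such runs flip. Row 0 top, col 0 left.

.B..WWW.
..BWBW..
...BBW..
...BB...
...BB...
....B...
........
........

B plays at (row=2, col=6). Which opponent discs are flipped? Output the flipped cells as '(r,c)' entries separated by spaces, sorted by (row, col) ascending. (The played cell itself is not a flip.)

Answer: (2,5)

Derivation:
Dir NW: opp run (1,5) (0,4), next=edge -> no flip
Dir N: first cell '.' (not opp) -> no flip
Dir NE: first cell '.' (not opp) -> no flip
Dir W: opp run (2,5) capped by B -> flip
Dir E: first cell '.' (not opp) -> no flip
Dir SW: first cell '.' (not opp) -> no flip
Dir S: first cell '.' (not opp) -> no flip
Dir SE: first cell '.' (not opp) -> no flip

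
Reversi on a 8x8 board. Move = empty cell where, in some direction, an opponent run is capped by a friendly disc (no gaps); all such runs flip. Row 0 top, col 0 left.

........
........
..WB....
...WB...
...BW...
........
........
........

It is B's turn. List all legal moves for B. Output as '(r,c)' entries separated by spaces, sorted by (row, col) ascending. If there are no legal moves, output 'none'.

Answer: (2,1) (3,2) (4,5) (5,4)

Derivation:
(1,1): no bracket -> illegal
(1,2): no bracket -> illegal
(1,3): no bracket -> illegal
(2,1): flips 1 -> legal
(2,4): no bracket -> illegal
(3,1): no bracket -> illegal
(3,2): flips 1 -> legal
(3,5): no bracket -> illegal
(4,2): no bracket -> illegal
(4,5): flips 1 -> legal
(5,3): no bracket -> illegal
(5,4): flips 1 -> legal
(5,5): no bracket -> illegal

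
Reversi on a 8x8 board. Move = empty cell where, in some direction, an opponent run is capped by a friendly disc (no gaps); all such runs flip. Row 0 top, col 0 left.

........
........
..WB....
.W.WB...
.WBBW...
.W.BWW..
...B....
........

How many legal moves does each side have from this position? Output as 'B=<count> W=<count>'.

Answer: B=11 W=9

Derivation:
-- B to move --
(1,1): no bracket -> illegal
(1,2): no bracket -> illegal
(1,3): no bracket -> illegal
(2,0): flips 1 -> legal
(2,1): flips 1 -> legal
(2,4): flips 1 -> legal
(3,0): no bracket -> illegal
(3,2): flips 1 -> legal
(3,5): flips 1 -> legal
(4,0): flips 1 -> legal
(4,5): flips 2 -> legal
(4,6): no bracket -> illegal
(5,0): no bracket -> illegal
(5,2): no bracket -> illegal
(5,6): flips 2 -> legal
(6,0): flips 1 -> legal
(6,1): no bracket -> illegal
(6,2): no bracket -> illegal
(6,4): flips 2 -> legal
(6,5): flips 1 -> legal
(6,6): no bracket -> illegal
B mobility = 11
-- W to move --
(1,2): no bracket -> illegal
(1,3): flips 1 -> legal
(1,4): no bracket -> illegal
(2,4): flips 2 -> legal
(2,5): no bracket -> illegal
(3,2): flips 1 -> legal
(3,5): flips 1 -> legal
(4,5): no bracket -> illegal
(5,2): flips 1 -> legal
(6,2): flips 1 -> legal
(6,4): flips 2 -> legal
(7,2): flips 1 -> legal
(7,3): flips 3 -> legal
(7,4): no bracket -> illegal
W mobility = 9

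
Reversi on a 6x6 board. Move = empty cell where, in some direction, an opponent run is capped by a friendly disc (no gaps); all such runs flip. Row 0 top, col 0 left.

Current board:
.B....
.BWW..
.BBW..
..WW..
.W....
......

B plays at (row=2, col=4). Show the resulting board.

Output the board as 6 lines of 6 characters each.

Place B at (2,4); scan 8 dirs for brackets.
Dir NW: opp run (1,3), next='.' -> no flip
Dir N: first cell '.' (not opp) -> no flip
Dir NE: first cell '.' (not opp) -> no flip
Dir W: opp run (2,3) capped by B -> flip
Dir E: first cell '.' (not opp) -> no flip
Dir SW: opp run (3,3), next='.' -> no flip
Dir S: first cell '.' (not opp) -> no flip
Dir SE: first cell '.' (not opp) -> no flip
All flips: (2,3)

Answer: .B....
.BWW..
.BBBB.
..WW..
.W....
......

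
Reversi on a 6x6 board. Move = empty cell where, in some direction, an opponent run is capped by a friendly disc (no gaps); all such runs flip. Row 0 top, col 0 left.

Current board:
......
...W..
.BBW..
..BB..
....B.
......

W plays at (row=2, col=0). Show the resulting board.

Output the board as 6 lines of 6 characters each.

Answer: ......
...W..
WWWW..
..BB..
....B.
......

Derivation:
Place W at (2,0); scan 8 dirs for brackets.
Dir NW: edge -> no flip
Dir N: first cell '.' (not opp) -> no flip
Dir NE: first cell '.' (not opp) -> no flip
Dir W: edge -> no flip
Dir E: opp run (2,1) (2,2) capped by W -> flip
Dir SW: edge -> no flip
Dir S: first cell '.' (not opp) -> no flip
Dir SE: first cell '.' (not opp) -> no flip
All flips: (2,1) (2,2)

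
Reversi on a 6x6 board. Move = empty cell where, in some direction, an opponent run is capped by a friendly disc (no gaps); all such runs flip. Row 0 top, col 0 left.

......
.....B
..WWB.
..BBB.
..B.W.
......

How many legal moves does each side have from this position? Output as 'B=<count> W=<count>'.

Answer: B=7 W=6

Derivation:
-- B to move --
(1,1): flips 1 -> legal
(1,2): flips 2 -> legal
(1,3): flips 1 -> legal
(1,4): flips 1 -> legal
(2,1): flips 2 -> legal
(3,1): no bracket -> illegal
(3,5): no bracket -> illegal
(4,3): no bracket -> illegal
(4,5): no bracket -> illegal
(5,3): no bracket -> illegal
(5,4): flips 1 -> legal
(5,5): flips 1 -> legal
B mobility = 7
-- W to move --
(0,4): no bracket -> illegal
(0,5): no bracket -> illegal
(1,3): no bracket -> illegal
(1,4): flips 2 -> legal
(2,1): no bracket -> illegal
(2,5): flips 1 -> legal
(3,1): no bracket -> illegal
(3,5): no bracket -> illegal
(4,1): flips 1 -> legal
(4,3): flips 1 -> legal
(4,5): flips 1 -> legal
(5,1): no bracket -> illegal
(5,2): flips 2 -> legal
(5,3): no bracket -> illegal
W mobility = 6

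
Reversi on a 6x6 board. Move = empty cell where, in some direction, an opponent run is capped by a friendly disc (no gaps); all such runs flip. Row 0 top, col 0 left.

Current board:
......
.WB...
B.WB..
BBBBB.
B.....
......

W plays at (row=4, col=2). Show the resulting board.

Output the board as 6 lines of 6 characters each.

Answer: ......
.WB...
B.WB..
BBWBB.
B.W...
......

Derivation:
Place W at (4,2); scan 8 dirs for brackets.
Dir NW: opp run (3,1) (2,0), next=edge -> no flip
Dir N: opp run (3,2) capped by W -> flip
Dir NE: opp run (3,3), next='.' -> no flip
Dir W: first cell '.' (not opp) -> no flip
Dir E: first cell '.' (not opp) -> no flip
Dir SW: first cell '.' (not opp) -> no flip
Dir S: first cell '.' (not opp) -> no flip
Dir SE: first cell '.' (not opp) -> no flip
All flips: (3,2)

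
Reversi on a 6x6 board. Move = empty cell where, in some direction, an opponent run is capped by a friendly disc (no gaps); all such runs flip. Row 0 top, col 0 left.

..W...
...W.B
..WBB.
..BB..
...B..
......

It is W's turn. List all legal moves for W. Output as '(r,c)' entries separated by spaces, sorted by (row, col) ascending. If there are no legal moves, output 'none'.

Answer: (2,5) (3,5) (4,2) (4,4) (5,3)

Derivation:
(0,4): no bracket -> illegal
(0,5): no bracket -> illegal
(1,2): no bracket -> illegal
(1,4): no bracket -> illegal
(2,1): no bracket -> illegal
(2,5): flips 2 -> legal
(3,1): no bracket -> illegal
(3,4): no bracket -> illegal
(3,5): flips 1 -> legal
(4,1): no bracket -> illegal
(4,2): flips 1 -> legal
(4,4): flips 1 -> legal
(5,2): no bracket -> illegal
(5,3): flips 3 -> legal
(5,4): no bracket -> illegal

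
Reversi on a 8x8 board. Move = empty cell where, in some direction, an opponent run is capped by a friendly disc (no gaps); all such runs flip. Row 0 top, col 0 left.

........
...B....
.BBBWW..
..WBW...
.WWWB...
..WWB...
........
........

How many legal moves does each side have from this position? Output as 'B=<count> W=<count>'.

Answer: B=11 W=11

Derivation:
-- B to move --
(1,4): flips 2 -> legal
(1,5): flips 1 -> legal
(1,6): no bracket -> illegal
(2,6): flips 2 -> legal
(3,0): no bracket -> illegal
(3,1): flips 1 -> legal
(3,5): flips 2 -> legal
(3,6): no bracket -> illegal
(4,0): flips 3 -> legal
(4,5): flips 1 -> legal
(5,0): flips 2 -> legal
(5,1): flips 3 -> legal
(6,1): no bracket -> illegal
(6,2): flips 4 -> legal
(6,3): flips 2 -> legal
(6,4): no bracket -> illegal
B mobility = 11
-- W to move --
(0,2): flips 1 -> legal
(0,3): flips 3 -> legal
(0,4): no bracket -> illegal
(1,0): flips 1 -> legal
(1,1): no bracket -> illegal
(1,2): flips 2 -> legal
(1,4): flips 1 -> legal
(2,0): flips 3 -> legal
(3,0): no bracket -> illegal
(3,1): no bracket -> illegal
(3,5): flips 1 -> legal
(4,5): flips 1 -> legal
(5,5): flips 1 -> legal
(6,3): no bracket -> illegal
(6,4): flips 2 -> legal
(6,5): flips 1 -> legal
W mobility = 11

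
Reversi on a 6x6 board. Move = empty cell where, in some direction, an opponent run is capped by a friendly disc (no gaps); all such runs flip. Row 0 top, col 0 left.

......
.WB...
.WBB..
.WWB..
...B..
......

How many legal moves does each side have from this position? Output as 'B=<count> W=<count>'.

Answer: B=7 W=8

Derivation:
-- B to move --
(0,0): flips 1 -> legal
(0,1): no bracket -> illegal
(0,2): no bracket -> illegal
(1,0): flips 3 -> legal
(2,0): flips 1 -> legal
(3,0): flips 3 -> legal
(4,0): flips 1 -> legal
(4,1): flips 1 -> legal
(4,2): flips 1 -> legal
B mobility = 7
-- W to move --
(0,1): no bracket -> illegal
(0,2): flips 2 -> legal
(0,3): flips 1 -> legal
(1,3): flips 2 -> legal
(1,4): flips 1 -> legal
(2,4): flips 2 -> legal
(3,4): flips 1 -> legal
(4,2): no bracket -> illegal
(4,4): flips 2 -> legal
(5,2): no bracket -> illegal
(5,3): no bracket -> illegal
(5,4): flips 1 -> legal
W mobility = 8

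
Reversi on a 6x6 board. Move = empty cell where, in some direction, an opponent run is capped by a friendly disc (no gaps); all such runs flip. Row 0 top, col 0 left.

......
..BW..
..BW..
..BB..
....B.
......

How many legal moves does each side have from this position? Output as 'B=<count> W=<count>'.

Answer: B=5 W=6

Derivation:
-- B to move --
(0,2): no bracket -> illegal
(0,3): flips 2 -> legal
(0,4): flips 1 -> legal
(1,4): flips 2 -> legal
(2,4): flips 1 -> legal
(3,4): flips 1 -> legal
B mobility = 5
-- W to move --
(0,1): flips 1 -> legal
(0,2): no bracket -> illegal
(0,3): no bracket -> illegal
(1,1): flips 1 -> legal
(2,1): flips 1 -> legal
(2,4): no bracket -> illegal
(3,1): flips 1 -> legal
(3,4): no bracket -> illegal
(3,5): no bracket -> illegal
(4,1): flips 1 -> legal
(4,2): no bracket -> illegal
(4,3): flips 1 -> legal
(4,5): no bracket -> illegal
(5,3): no bracket -> illegal
(5,4): no bracket -> illegal
(5,5): no bracket -> illegal
W mobility = 6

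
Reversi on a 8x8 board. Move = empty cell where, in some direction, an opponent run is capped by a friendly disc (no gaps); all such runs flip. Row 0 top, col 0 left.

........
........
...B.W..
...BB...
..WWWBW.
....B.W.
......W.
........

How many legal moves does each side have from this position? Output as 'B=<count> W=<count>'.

Answer: B=9 W=6

Derivation:
-- B to move --
(1,4): no bracket -> illegal
(1,5): no bracket -> illegal
(1,6): flips 1 -> legal
(2,4): no bracket -> illegal
(2,6): no bracket -> illegal
(3,1): no bracket -> illegal
(3,2): flips 1 -> legal
(3,5): no bracket -> illegal
(3,6): no bracket -> illegal
(3,7): no bracket -> illegal
(4,1): flips 3 -> legal
(4,7): flips 1 -> legal
(5,1): flips 1 -> legal
(5,2): flips 1 -> legal
(5,3): flips 1 -> legal
(5,5): flips 1 -> legal
(5,7): no bracket -> illegal
(6,5): no bracket -> illegal
(6,7): flips 1 -> legal
(7,5): no bracket -> illegal
(7,6): no bracket -> illegal
(7,7): no bracket -> illegal
B mobility = 9
-- W to move --
(1,2): flips 3 -> legal
(1,3): flips 2 -> legal
(1,4): no bracket -> illegal
(2,2): flips 1 -> legal
(2,4): flips 2 -> legal
(3,2): no bracket -> illegal
(3,5): no bracket -> illegal
(3,6): no bracket -> illegal
(5,3): no bracket -> illegal
(5,5): no bracket -> illegal
(6,3): no bracket -> illegal
(6,4): flips 1 -> legal
(6,5): flips 1 -> legal
W mobility = 6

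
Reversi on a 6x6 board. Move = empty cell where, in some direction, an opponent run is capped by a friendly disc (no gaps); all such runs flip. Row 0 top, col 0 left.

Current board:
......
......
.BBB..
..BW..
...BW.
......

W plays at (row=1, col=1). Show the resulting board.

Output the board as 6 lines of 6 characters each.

Place W at (1,1); scan 8 dirs for brackets.
Dir NW: first cell '.' (not opp) -> no flip
Dir N: first cell '.' (not opp) -> no flip
Dir NE: first cell '.' (not opp) -> no flip
Dir W: first cell '.' (not opp) -> no flip
Dir E: first cell '.' (not opp) -> no flip
Dir SW: first cell '.' (not opp) -> no flip
Dir S: opp run (2,1), next='.' -> no flip
Dir SE: opp run (2,2) capped by W -> flip
All flips: (2,2)

Answer: ......
.W....
.BWB..
..BW..
...BW.
......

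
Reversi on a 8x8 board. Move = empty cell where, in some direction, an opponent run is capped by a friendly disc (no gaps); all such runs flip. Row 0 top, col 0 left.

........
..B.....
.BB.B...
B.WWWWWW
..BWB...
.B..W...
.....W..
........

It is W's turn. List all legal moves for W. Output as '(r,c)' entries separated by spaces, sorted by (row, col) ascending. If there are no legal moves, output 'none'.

(0,1): no bracket -> illegal
(0,2): flips 2 -> legal
(0,3): no bracket -> illegal
(1,0): flips 1 -> legal
(1,1): flips 1 -> legal
(1,3): flips 1 -> legal
(1,4): flips 1 -> legal
(1,5): flips 1 -> legal
(2,0): no bracket -> illegal
(2,3): no bracket -> illegal
(2,5): no bracket -> illegal
(3,1): no bracket -> illegal
(4,0): no bracket -> illegal
(4,1): flips 1 -> legal
(4,5): flips 1 -> legal
(5,0): no bracket -> illegal
(5,2): flips 1 -> legal
(5,3): flips 1 -> legal
(5,5): flips 1 -> legal
(6,0): flips 2 -> legal
(6,1): no bracket -> illegal
(6,2): no bracket -> illegal

Answer: (0,2) (1,0) (1,1) (1,3) (1,4) (1,5) (4,1) (4,5) (5,2) (5,3) (5,5) (6,0)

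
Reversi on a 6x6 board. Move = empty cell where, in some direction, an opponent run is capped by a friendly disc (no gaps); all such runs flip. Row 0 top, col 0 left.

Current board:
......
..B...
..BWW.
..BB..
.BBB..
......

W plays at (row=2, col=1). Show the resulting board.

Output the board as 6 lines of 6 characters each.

Place W at (2,1); scan 8 dirs for brackets.
Dir NW: first cell '.' (not opp) -> no flip
Dir N: first cell '.' (not opp) -> no flip
Dir NE: opp run (1,2), next='.' -> no flip
Dir W: first cell '.' (not opp) -> no flip
Dir E: opp run (2,2) capped by W -> flip
Dir SW: first cell '.' (not opp) -> no flip
Dir S: first cell '.' (not opp) -> no flip
Dir SE: opp run (3,2) (4,3), next='.' -> no flip
All flips: (2,2)

Answer: ......
..B...
.WWWW.
..BB..
.BBB..
......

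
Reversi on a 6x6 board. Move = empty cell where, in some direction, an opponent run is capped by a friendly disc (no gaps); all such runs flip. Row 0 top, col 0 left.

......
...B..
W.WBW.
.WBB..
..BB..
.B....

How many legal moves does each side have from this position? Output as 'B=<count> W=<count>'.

Answer: B=8 W=6

Derivation:
-- B to move --
(1,0): no bracket -> illegal
(1,1): flips 1 -> legal
(1,2): flips 1 -> legal
(1,4): no bracket -> illegal
(1,5): flips 1 -> legal
(2,1): flips 1 -> legal
(2,5): flips 1 -> legal
(3,0): flips 1 -> legal
(3,4): no bracket -> illegal
(3,5): flips 1 -> legal
(4,0): flips 2 -> legal
(4,1): no bracket -> illegal
B mobility = 8
-- W to move --
(0,2): flips 1 -> legal
(0,3): no bracket -> illegal
(0,4): flips 1 -> legal
(1,2): no bracket -> illegal
(1,4): no bracket -> illegal
(2,1): no bracket -> illegal
(3,4): flips 2 -> legal
(4,0): no bracket -> illegal
(4,1): no bracket -> illegal
(4,4): flips 1 -> legal
(5,0): no bracket -> illegal
(5,2): flips 2 -> legal
(5,3): flips 1 -> legal
(5,4): no bracket -> illegal
W mobility = 6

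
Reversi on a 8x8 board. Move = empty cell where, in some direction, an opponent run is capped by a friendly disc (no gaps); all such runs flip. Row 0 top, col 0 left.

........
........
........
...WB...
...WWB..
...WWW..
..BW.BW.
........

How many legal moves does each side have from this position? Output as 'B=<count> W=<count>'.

-- B to move --
(2,2): no bracket -> illegal
(2,3): no bracket -> illegal
(2,4): no bracket -> illegal
(3,2): flips 3 -> legal
(3,5): flips 2 -> legal
(4,2): flips 2 -> legal
(4,6): no bracket -> illegal
(5,2): flips 1 -> legal
(5,6): no bracket -> illegal
(5,7): no bracket -> illegal
(6,4): flips 3 -> legal
(6,7): flips 1 -> legal
(7,2): flips 2 -> legal
(7,3): no bracket -> illegal
(7,4): no bracket -> illegal
(7,5): no bracket -> illegal
(7,6): no bracket -> illegal
(7,7): no bracket -> illegal
B mobility = 7
-- W to move --
(2,3): no bracket -> illegal
(2,4): flips 1 -> legal
(2,5): flips 1 -> legal
(3,5): flips 2 -> legal
(3,6): flips 1 -> legal
(4,6): flips 1 -> legal
(5,1): no bracket -> illegal
(5,2): no bracket -> illegal
(5,6): no bracket -> illegal
(6,1): flips 1 -> legal
(6,4): flips 1 -> legal
(7,1): flips 1 -> legal
(7,2): no bracket -> illegal
(7,3): no bracket -> illegal
(7,4): no bracket -> illegal
(7,5): flips 1 -> legal
(7,6): flips 1 -> legal
W mobility = 10

Answer: B=7 W=10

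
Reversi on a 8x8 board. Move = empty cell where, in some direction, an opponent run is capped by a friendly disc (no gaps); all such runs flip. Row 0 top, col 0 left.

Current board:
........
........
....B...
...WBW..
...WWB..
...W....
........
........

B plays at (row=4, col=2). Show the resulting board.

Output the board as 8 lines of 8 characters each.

Place B at (4,2); scan 8 dirs for brackets.
Dir NW: first cell '.' (not opp) -> no flip
Dir N: first cell '.' (not opp) -> no flip
Dir NE: opp run (3,3) capped by B -> flip
Dir W: first cell '.' (not opp) -> no flip
Dir E: opp run (4,3) (4,4) capped by B -> flip
Dir SW: first cell '.' (not opp) -> no flip
Dir S: first cell '.' (not opp) -> no flip
Dir SE: opp run (5,3), next='.' -> no flip
All flips: (3,3) (4,3) (4,4)

Answer: ........
........
....B...
...BBW..
..BBBB..
...W....
........
........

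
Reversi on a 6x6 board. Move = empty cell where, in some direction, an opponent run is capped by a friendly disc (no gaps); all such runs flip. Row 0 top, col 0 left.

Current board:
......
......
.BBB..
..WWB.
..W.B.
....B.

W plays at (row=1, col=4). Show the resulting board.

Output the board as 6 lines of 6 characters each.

Place W at (1,4); scan 8 dirs for brackets.
Dir NW: first cell '.' (not opp) -> no flip
Dir N: first cell '.' (not opp) -> no flip
Dir NE: first cell '.' (not opp) -> no flip
Dir W: first cell '.' (not opp) -> no flip
Dir E: first cell '.' (not opp) -> no flip
Dir SW: opp run (2,3) capped by W -> flip
Dir S: first cell '.' (not opp) -> no flip
Dir SE: first cell '.' (not opp) -> no flip
All flips: (2,3)

Answer: ......
....W.
.BBW..
..WWB.
..W.B.
....B.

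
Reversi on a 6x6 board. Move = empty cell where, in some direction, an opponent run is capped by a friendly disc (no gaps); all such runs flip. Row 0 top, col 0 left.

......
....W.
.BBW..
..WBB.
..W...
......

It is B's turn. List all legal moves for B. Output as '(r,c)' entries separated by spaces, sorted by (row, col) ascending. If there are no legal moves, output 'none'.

(0,3): no bracket -> illegal
(0,4): no bracket -> illegal
(0,5): no bracket -> illegal
(1,2): flips 1 -> legal
(1,3): flips 1 -> legal
(1,5): no bracket -> illegal
(2,4): flips 1 -> legal
(2,5): no bracket -> illegal
(3,1): flips 1 -> legal
(4,1): no bracket -> illegal
(4,3): flips 1 -> legal
(5,1): flips 1 -> legal
(5,2): flips 2 -> legal
(5,3): no bracket -> illegal

Answer: (1,2) (1,3) (2,4) (3,1) (4,3) (5,1) (5,2)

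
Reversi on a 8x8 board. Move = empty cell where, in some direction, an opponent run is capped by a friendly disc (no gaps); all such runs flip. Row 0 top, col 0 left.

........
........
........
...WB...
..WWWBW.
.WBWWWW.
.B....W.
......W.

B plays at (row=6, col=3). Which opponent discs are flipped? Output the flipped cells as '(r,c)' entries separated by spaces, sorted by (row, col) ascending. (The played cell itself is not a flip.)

Answer: (5,4)

Derivation:
Dir NW: first cell 'B' (not opp) -> no flip
Dir N: opp run (5,3) (4,3) (3,3), next='.' -> no flip
Dir NE: opp run (5,4) capped by B -> flip
Dir W: first cell '.' (not opp) -> no flip
Dir E: first cell '.' (not opp) -> no flip
Dir SW: first cell '.' (not opp) -> no flip
Dir S: first cell '.' (not opp) -> no flip
Dir SE: first cell '.' (not opp) -> no flip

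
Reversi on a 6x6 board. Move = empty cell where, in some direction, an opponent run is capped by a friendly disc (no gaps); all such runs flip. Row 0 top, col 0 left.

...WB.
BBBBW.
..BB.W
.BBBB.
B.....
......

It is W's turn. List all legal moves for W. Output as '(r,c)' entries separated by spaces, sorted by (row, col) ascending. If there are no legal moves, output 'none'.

Answer: (0,5) (2,1) (4,1) (4,3)

Derivation:
(0,0): no bracket -> illegal
(0,1): no bracket -> illegal
(0,2): no bracket -> illegal
(0,5): flips 1 -> legal
(1,5): no bracket -> illegal
(2,0): no bracket -> illegal
(2,1): flips 1 -> legal
(2,4): no bracket -> illegal
(3,0): no bracket -> illegal
(3,5): no bracket -> illegal
(4,1): flips 2 -> legal
(4,2): no bracket -> illegal
(4,3): flips 4 -> legal
(4,4): no bracket -> illegal
(4,5): no bracket -> illegal
(5,0): no bracket -> illegal
(5,1): no bracket -> illegal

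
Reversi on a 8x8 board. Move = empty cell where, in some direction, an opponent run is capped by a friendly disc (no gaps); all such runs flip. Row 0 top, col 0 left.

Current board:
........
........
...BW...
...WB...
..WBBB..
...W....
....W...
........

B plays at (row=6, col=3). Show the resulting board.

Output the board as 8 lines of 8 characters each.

Place B at (6,3); scan 8 dirs for brackets.
Dir NW: first cell '.' (not opp) -> no flip
Dir N: opp run (5,3) capped by B -> flip
Dir NE: first cell '.' (not opp) -> no flip
Dir W: first cell '.' (not opp) -> no flip
Dir E: opp run (6,4), next='.' -> no flip
Dir SW: first cell '.' (not opp) -> no flip
Dir S: first cell '.' (not opp) -> no flip
Dir SE: first cell '.' (not opp) -> no flip
All flips: (5,3)

Answer: ........
........
...BW...
...WB...
..WBBB..
...B....
...BW...
........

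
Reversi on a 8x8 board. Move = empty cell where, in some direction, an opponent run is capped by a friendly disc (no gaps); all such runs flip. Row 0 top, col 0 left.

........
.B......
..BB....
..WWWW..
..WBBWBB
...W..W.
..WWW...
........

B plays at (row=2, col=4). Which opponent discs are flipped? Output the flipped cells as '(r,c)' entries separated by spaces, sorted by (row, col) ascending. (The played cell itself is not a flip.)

Dir NW: first cell '.' (not opp) -> no flip
Dir N: first cell '.' (not opp) -> no flip
Dir NE: first cell '.' (not opp) -> no flip
Dir W: first cell 'B' (not opp) -> no flip
Dir E: first cell '.' (not opp) -> no flip
Dir SW: opp run (3,3) (4,2), next='.' -> no flip
Dir S: opp run (3,4) capped by B -> flip
Dir SE: opp run (3,5) capped by B -> flip

Answer: (3,4) (3,5)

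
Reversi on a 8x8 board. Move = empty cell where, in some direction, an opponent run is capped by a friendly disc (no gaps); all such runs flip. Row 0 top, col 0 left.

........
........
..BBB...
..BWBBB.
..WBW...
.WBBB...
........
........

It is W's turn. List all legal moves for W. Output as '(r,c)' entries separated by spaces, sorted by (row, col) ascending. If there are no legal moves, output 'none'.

(1,1): flips 1 -> legal
(1,2): flips 2 -> legal
(1,3): flips 1 -> legal
(1,4): flips 2 -> legal
(1,5): flips 1 -> legal
(2,1): no bracket -> illegal
(2,5): no bracket -> illegal
(2,6): flips 1 -> legal
(2,7): no bracket -> illegal
(3,1): flips 1 -> legal
(3,7): flips 3 -> legal
(4,1): no bracket -> illegal
(4,5): no bracket -> illegal
(4,6): no bracket -> illegal
(4,7): no bracket -> illegal
(5,5): flips 3 -> legal
(6,1): no bracket -> illegal
(6,2): flips 2 -> legal
(6,3): flips 2 -> legal
(6,4): flips 2 -> legal
(6,5): no bracket -> illegal

Answer: (1,1) (1,2) (1,3) (1,4) (1,5) (2,6) (3,1) (3,7) (5,5) (6,2) (6,3) (6,4)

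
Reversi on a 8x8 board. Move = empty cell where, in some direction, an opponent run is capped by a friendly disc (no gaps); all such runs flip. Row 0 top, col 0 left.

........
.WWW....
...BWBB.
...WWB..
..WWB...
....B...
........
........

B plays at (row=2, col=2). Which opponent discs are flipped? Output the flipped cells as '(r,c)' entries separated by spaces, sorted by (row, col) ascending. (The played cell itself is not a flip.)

Dir NW: opp run (1,1), next='.' -> no flip
Dir N: opp run (1,2), next='.' -> no flip
Dir NE: opp run (1,3), next='.' -> no flip
Dir W: first cell '.' (not opp) -> no flip
Dir E: first cell 'B' (not opp) -> no flip
Dir SW: first cell '.' (not opp) -> no flip
Dir S: first cell '.' (not opp) -> no flip
Dir SE: opp run (3,3) capped by B -> flip

Answer: (3,3)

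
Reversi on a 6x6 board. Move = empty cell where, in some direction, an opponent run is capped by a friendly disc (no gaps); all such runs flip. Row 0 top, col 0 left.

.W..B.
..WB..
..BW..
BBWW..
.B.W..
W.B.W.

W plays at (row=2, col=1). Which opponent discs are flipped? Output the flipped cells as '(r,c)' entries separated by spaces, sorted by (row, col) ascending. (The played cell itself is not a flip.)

Answer: (2,2)

Derivation:
Dir NW: first cell '.' (not opp) -> no flip
Dir N: first cell '.' (not opp) -> no flip
Dir NE: first cell 'W' (not opp) -> no flip
Dir W: first cell '.' (not opp) -> no flip
Dir E: opp run (2,2) capped by W -> flip
Dir SW: opp run (3,0), next=edge -> no flip
Dir S: opp run (3,1) (4,1), next='.' -> no flip
Dir SE: first cell 'W' (not opp) -> no flip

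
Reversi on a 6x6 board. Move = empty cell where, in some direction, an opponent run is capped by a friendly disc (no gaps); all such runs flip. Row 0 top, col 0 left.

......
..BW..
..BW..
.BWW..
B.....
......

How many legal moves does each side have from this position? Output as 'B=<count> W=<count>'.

Answer: B=6 W=5

Derivation:
-- B to move --
(0,2): no bracket -> illegal
(0,3): no bracket -> illegal
(0,4): flips 1 -> legal
(1,4): flips 1 -> legal
(2,1): no bracket -> illegal
(2,4): flips 1 -> legal
(3,4): flips 3 -> legal
(4,1): no bracket -> illegal
(4,2): flips 1 -> legal
(4,3): no bracket -> illegal
(4,4): flips 1 -> legal
B mobility = 6
-- W to move --
(0,1): flips 1 -> legal
(0,2): flips 2 -> legal
(0,3): no bracket -> illegal
(1,1): flips 2 -> legal
(2,0): no bracket -> illegal
(2,1): flips 1 -> legal
(3,0): flips 1 -> legal
(4,1): no bracket -> illegal
(4,2): no bracket -> illegal
(5,0): no bracket -> illegal
(5,1): no bracket -> illegal
W mobility = 5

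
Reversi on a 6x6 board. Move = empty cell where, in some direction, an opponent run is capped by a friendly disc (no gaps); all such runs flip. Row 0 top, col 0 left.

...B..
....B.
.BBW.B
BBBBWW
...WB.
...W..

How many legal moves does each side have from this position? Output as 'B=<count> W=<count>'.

Answer: B=6 W=7

Derivation:
-- B to move --
(1,2): no bracket -> illegal
(1,3): flips 1 -> legal
(2,4): flips 2 -> legal
(4,2): flips 1 -> legal
(4,5): flips 1 -> legal
(5,2): flips 2 -> legal
(5,4): flips 1 -> legal
B mobility = 6
-- W to move --
(0,2): no bracket -> illegal
(0,4): no bracket -> illegal
(0,5): flips 1 -> legal
(1,0): flips 2 -> legal
(1,1): no bracket -> illegal
(1,2): no bracket -> illegal
(1,3): no bracket -> illegal
(1,5): flips 1 -> legal
(2,0): flips 2 -> legal
(2,4): no bracket -> illegal
(4,0): no bracket -> illegal
(4,1): flips 1 -> legal
(4,2): no bracket -> illegal
(4,5): flips 1 -> legal
(5,4): flips 1 -> legal
(5,5): no bracket -> illegal
W mobility = 7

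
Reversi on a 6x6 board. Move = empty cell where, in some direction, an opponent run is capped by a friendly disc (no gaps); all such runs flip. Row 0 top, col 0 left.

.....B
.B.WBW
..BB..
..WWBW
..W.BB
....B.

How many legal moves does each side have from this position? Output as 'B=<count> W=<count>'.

Answer: B=8 W=5

Derivation:
-- B to move --
(0,2): no bracket -> illegal
(0,3): flips 1 -> legal
(0,4): flips 1 -> legal
(1,2): flips 1 -> legal
(2,1): no bracket -> illegal
(2,4): no bracket -> illegal
(2,5): flips 2 -> legal
(3,1): flips 2 -> legal
(4,1): flips 1 -> legal
(4,3): flips 1 -> legal
(5,1): no bracket -> illegal
(5,2): flips 2 -> legal
(5,3): no bracket -> illegal
B mobility = 8
-- W to move --
(0,0): flips 2 -> legal
(0,1): no bracket -> illegal
(0,2): no bracket -> illegal
(0,3): no bracket -> illegal
(0,4): no bracket -> illegal
(1,0): no bracket -> illegal
(1,2): flips 1 -> legal
(2,0): no bracket -> illegal
(2,1): no bracket -> illegal
(2,4): no bracket -> illegal
(2,5): no bracket -> illegal
(3,1): flips 1 -> legal
(4,3): no bracket -> illegal
(5,3): flips 1 -> legal
(5,5): flips 2 -> legal
W mobility = 5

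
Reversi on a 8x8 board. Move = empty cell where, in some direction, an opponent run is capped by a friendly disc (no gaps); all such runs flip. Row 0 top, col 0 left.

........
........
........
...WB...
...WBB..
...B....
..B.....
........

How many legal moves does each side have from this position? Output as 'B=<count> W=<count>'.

Answer: B=5 W=5

Derivation:
-- B to move --
(2,2): flips 1 -> legal
(2,3): flips 2 -> legal
(2,4): no bracket -> illegal
(3,2): flips 1 -> legal
(4,2): flips 1 -> legal
(5,2): flips 1 -> legal
(5,4): no bracket -> illegal
B mobility = 5
-- W to move --
(2,3): no bracket -> illegal
(2,4): no bracket -> illegal
(2,5): flips 1 -> legal
(3,5): flips 1 -> legal
(3,6): no bracket -> illegal
(4,2): no bracket -> illegal
(4,6): flips 2 -> legal
(5,1): no bracket -> illegal
(5,2): no bracket -> illegal
(5,4): no bracket -> illegal
(5,5): flips 1 -> legal
(5,6): no bracket -> illegal
(6,1): no bracket -> illegal
(6,3): flips 1 -> legal
(6,4): no bracket -> illegal
(7,1): no bracket -> illegal
(7,2): no bracket -> illegal
(7,3): no bracket -> illegal
W mobility = 5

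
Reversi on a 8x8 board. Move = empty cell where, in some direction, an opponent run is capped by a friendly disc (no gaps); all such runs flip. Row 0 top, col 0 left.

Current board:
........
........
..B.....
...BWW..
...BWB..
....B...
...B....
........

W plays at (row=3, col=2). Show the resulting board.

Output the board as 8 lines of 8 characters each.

Answer: ........
........
..B.....
..WWWW..
...BWB..
....B...
...B....
........

Derivation:
Place W at (3,2); scan 8 dirs for brackets.
Dir NW: first cell '.' (not opp) -> no flip
Dir N: opp run (2,2), next='.' -> no flip
Dir NE: first cell '.' (not opp) -> no flip
Dir W: first cell '.' (not opp) -> no flip
Dir E: opp run (3,3) capped by W -> flip
Dir SW: first cell '.' (not opp) -> no flip
Dir S: first cell '.' (not opp) -> no flip
Dir SE: opp run (4,3) (5,4), next='.' -> no flip
All flips: (3,3)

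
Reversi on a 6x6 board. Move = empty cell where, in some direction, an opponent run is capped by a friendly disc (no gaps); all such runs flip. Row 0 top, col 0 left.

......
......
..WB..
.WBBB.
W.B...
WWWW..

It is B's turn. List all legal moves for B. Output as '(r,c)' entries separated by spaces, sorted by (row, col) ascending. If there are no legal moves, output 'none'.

(1,1): flips 1 -> legal
(1,2): flips 1 -> legal
(1,3): no bracket -> illegal
(2,0): flips 1 -> legal
(2,1): flips 1 -> legal
(3,0): flips 1 -> legal
(4,1): no bracket -> illegal
(4,3): no bracket -> illegal
(4,4): no bracket -> illegal
(5,4): no bracket -> illegal

Answer: (1,1) (1,2) (2,0) (2,1) (3,0)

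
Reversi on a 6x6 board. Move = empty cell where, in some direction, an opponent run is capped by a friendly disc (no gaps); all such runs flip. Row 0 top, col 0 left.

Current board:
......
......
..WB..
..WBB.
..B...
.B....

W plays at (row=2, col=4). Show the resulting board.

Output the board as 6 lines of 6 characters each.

Answer: ......
......
..WWW.
..WBB.
..B...
.B....

Derivation:
Place W at (2,4); scan 8 dirs for brackets.
Dir NW: first cell '.' (not opp) -> no flip
Dir N: first cell '.' (not opp) -> no flip
Dir NE: first cell '.' (not opp) -> no flip
Dir W: opp run (2,3) capped by W -> flip
Dir E: first cell '.' (not opp) -> no flip
Dir SW: opp run (3,3) (4,2) (5,1), next=edge -> no flip
Dir S: opp run (3,4), next='.' -> no flip
Dir SE: first cell '.' (not opp) -> no flip
All flips: (2,3)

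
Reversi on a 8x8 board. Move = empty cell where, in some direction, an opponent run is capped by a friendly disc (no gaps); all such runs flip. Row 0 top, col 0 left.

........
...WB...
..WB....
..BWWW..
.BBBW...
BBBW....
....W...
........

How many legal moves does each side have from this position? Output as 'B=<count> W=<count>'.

Answer: B=10 W=8

Derivation:
-- B to move --
(0,2): no bracket -> illegal
(0,3): flips 1 -> legal
(0,4): no bracket -> illegal
(1,1): no bracket -> illegal
(1,2): flips 2 -> legal
(2,1): flips 1 -> legal
(2,4): flips 1 -> legal
(2,5): flips 1 -> legal
(2,6): no bracket -> illegal
(3,1): no bracket -> illegal
(3,6): flips 3 -> legal
(4,5): flips 2 -> legal
(4,6): no bracket -> illegal
(5,4): flips 1 -> legal
(5,5): no bracket -> illegal
(6,2): no bracket -> illegal
(6,3): flips 1 -> legal
(6,5): no bracket -> illegal
(7,3): no bracket -> illegal
(7,4): no bracket -> illegal
(7,5): flips 2 -> legal
B mobility = 10
-- W to move --
(0,3): no bracket -> illegal
(0,4): no bracket -> illegal
(0,5): no bracket -> illegal
(1,2): flips 1 -> legal
(1,5): flips 1 -> legal
(2,1): no bracket -> illegal
(2,4): flips 1 -> legal
(2,5): no bracket -> illegal
(3,0): no bracket -> illegal
(3,1): flips 2 -> legal
(4,0): flips 3 -> legal
(5,4): no bracket -> illegal
(6,0): flips 2 -> legal
(6,1): flips 2 -> legal
(6,2): flips 3 -> legal
(6,3): no bracket -> illegal
W mobility = 8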